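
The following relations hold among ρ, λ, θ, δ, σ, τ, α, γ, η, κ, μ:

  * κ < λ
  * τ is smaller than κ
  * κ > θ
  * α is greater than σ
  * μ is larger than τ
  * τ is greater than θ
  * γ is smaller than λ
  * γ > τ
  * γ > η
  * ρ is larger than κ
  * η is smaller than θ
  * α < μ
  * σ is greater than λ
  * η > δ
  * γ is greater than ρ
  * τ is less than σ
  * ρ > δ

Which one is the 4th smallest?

Chaining the given pairs: δ < η < θ < τ < κ < ρ < γ < λ < σ < α < μ.
Counting 4 from the smallest end gives τ.

τ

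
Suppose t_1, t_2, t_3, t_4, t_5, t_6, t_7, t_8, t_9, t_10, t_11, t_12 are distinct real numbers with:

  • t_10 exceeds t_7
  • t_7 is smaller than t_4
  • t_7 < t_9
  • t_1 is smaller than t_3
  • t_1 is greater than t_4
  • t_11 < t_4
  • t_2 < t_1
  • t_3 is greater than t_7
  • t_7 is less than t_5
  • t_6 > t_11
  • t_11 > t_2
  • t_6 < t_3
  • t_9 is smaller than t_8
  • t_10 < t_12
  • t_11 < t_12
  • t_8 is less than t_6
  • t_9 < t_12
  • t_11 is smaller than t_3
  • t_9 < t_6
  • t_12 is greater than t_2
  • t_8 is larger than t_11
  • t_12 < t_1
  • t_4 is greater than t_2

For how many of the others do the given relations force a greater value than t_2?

From t_2 the given relations immediately reach t_11, t_12, t_4, t_1.
From those, t_8, t_6, t_3 — 7 in total.
Nothing else is reachable above t_2; 7 in all.

7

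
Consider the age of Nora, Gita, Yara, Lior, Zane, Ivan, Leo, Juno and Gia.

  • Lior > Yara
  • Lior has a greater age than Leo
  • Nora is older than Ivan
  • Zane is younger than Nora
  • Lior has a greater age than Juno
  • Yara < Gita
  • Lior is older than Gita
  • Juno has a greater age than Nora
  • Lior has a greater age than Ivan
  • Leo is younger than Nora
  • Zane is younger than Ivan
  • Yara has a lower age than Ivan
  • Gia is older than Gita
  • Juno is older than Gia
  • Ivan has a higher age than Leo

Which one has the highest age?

Lior

Chaining downward from Lior: directly below it, Yara, Gita, Leo, Ivan, Juno; then Zane, Gia, Nora.
That covers every other element, and nothing is given above Lior, so Lior is the highest age.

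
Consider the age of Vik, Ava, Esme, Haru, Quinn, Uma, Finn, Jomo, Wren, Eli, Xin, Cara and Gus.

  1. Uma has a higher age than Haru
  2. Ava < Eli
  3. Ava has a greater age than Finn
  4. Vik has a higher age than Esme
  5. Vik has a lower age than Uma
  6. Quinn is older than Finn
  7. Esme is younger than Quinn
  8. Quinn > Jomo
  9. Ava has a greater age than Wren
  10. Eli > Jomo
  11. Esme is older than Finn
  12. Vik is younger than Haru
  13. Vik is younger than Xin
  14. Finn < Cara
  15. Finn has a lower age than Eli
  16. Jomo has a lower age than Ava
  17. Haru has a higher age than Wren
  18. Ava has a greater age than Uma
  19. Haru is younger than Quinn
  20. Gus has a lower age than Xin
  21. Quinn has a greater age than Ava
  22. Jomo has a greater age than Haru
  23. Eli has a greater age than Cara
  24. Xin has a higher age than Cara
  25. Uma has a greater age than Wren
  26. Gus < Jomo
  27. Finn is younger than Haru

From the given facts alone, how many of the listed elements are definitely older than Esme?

The elements the relations force above Esme are Vik, Xin, Haru, Jomo, Uma, Ava, Eli, Quinn — no chain reaches any other.
That is 8.

8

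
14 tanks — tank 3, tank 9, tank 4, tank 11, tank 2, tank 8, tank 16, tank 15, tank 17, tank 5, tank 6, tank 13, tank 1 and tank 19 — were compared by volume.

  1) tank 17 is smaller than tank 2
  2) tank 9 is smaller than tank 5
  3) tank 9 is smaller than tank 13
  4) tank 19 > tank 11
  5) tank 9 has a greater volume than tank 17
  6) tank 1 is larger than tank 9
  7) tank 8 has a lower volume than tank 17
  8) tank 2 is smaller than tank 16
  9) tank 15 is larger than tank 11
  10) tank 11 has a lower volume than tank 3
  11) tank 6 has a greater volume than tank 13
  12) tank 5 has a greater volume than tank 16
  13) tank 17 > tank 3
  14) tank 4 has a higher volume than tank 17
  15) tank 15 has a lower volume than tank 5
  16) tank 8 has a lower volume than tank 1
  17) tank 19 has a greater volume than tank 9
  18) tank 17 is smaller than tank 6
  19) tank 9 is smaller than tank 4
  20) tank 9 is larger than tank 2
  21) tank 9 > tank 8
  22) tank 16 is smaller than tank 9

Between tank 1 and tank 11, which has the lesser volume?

tank 11 < tank 3 and tank 3 < tank 17 give tank 11 < tank 17.
Then tank 17 < tank 2 extends the chain to tank 2.
With tank 2 < tank 16: tank 11 < tank 3 < tank 17 < tank 2 < tank 16.
With tank 16 < tank 9: tank 11 < tank 3 < tank 17 < tank 2 < tank 16 < tank 9.
With tank 9 < tank 1: tank 11 < tank 3 < tank 17 < tank 2 < tank 16 < tank 9 < tank 1.
So tank 11 < tank 1; tank 11 is the smaller of the two.

tank 11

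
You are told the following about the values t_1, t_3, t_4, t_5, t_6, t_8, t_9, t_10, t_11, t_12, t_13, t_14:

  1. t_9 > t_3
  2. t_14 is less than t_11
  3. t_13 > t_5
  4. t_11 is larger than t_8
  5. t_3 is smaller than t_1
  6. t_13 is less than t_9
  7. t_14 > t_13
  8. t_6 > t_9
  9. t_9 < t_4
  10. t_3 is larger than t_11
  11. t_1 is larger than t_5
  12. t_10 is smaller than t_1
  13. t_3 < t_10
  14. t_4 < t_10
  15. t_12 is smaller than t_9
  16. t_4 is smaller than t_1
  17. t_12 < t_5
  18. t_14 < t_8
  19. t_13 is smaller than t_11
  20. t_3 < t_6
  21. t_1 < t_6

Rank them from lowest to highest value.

Each adjacent pair is fixed by a given relation: t_12 < t_5; t_5 < t_13; t_13 < t_14; t_14 < t_8; t_8 < t_11; t_11 < t_3; t_3 < t_9; t_9 < t_4; t_4 < t_10; t_10 < t_1; t_1 < t_6. Chaining them end to end gives the full order.

t_12 < t_5 < t_13 < t_14 < t_8 < t_11 < t_3 < t_9 < t_4 < t_10 < t_1 < t_6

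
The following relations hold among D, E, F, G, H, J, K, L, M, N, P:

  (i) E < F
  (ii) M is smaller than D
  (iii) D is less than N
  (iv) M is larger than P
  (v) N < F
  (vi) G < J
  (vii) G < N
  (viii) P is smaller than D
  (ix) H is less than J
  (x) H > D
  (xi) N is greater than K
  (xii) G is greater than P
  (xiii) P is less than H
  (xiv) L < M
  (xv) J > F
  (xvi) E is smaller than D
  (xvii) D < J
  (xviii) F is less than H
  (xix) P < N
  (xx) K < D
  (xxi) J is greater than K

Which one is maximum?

J

P is not greatest since P < D; K is not greatest since K < D; E is not greatest since E < D; L is not greatest since L < M; M is not greatest since M < D; D is not greatest since D < N; G is not greatest since G < N; N is not greatest since N < F; F is not greatest since F < H; H is not greatest since H < J.
Only J has nothing above it, so J is the maximum.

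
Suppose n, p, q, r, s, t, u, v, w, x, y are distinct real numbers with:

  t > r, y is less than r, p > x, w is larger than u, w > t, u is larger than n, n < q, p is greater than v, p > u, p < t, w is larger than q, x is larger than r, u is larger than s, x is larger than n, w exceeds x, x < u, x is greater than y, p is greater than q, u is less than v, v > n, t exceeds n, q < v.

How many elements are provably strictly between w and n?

6

The relations place n below w. An element lies strictly between them when it is forced above n and also forced below w.
Above n: {q, x, u, v, p, t}. Below w: {s, y, r, q, x, u, v, p, t}.
Intersection: {q, x, u, v, p, t} — 6.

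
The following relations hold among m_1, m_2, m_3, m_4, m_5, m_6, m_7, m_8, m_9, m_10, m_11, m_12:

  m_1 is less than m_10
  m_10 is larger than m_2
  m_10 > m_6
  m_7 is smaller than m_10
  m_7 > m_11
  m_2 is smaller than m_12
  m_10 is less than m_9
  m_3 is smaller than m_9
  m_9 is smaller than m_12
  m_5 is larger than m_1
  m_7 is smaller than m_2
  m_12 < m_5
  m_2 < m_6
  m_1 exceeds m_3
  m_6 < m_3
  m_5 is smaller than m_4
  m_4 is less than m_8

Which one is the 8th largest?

m_3

Chaining the given pairs: m_11 < m_7 < m_2 < m_6 < m_3 < m_1 < m_10 < m_9 < m_12 < m_5 < m_4 < m_8.
Counting 8 from the largest end gives m_3.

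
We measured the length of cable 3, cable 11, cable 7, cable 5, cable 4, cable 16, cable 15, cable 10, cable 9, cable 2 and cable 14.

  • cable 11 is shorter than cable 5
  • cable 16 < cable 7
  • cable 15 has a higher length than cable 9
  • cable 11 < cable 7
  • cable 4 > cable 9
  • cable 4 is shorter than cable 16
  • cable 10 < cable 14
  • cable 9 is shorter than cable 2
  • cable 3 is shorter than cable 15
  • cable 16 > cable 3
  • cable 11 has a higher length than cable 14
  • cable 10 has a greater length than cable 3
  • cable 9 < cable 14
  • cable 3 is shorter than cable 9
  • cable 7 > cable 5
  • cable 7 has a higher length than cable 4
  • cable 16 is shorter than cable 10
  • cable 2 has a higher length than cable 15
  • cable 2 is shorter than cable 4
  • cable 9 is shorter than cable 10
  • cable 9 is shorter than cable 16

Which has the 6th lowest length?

Piecing the relations together gives one ordering: cable 3 < cable 9 < cable 15 < cable 2 < cable 4 < cable 16 < cable 10 < cable 14 < cable 11 < cable 5 < cable 7.
Counting 6 from the smallest end gives cable 16.

cable 16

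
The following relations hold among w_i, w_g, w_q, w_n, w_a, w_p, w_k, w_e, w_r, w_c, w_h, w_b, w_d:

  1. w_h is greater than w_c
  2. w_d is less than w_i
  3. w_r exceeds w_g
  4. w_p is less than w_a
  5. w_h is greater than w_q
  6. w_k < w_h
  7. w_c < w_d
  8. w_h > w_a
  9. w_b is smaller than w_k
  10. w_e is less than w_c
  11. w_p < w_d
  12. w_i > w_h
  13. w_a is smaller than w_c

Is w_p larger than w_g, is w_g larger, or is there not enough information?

Following every chain through w_p: above w_p we get w_a, w_c, w_d, w_h, w_i.
w_g is not reached, and no chain runs the other way from w_g to w_p.
So the given relations leave the order of w_p and w_g undetermined.

undetermined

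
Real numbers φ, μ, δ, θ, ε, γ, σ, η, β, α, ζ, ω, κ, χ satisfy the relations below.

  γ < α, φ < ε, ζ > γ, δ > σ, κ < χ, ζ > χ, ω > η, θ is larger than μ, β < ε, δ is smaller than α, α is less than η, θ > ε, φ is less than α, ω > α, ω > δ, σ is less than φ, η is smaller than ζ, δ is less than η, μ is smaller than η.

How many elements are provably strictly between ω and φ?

2

The relations place φ below ω. An element lies strictly between them when it is forced above φ and also forced below ω.
Above φ: {ε, α, θ, η, ζ}. Below ω: {σ, μ, γ, δ, α, η}.
Intersection: {α, η} — 2.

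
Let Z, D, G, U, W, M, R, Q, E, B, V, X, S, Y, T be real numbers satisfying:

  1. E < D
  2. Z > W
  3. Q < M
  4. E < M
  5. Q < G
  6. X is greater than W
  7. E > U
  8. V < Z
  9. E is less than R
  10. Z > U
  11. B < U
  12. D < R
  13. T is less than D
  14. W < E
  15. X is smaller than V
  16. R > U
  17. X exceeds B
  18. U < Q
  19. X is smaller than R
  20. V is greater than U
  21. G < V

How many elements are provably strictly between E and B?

The relations place B below E. An element lies strictly between them when it is forced above B and also forced below E.
Above B: {U, Q, X, G, D, M, V, R, Z}. Below E: {W, U}.
Intersection: {U} — 1.

1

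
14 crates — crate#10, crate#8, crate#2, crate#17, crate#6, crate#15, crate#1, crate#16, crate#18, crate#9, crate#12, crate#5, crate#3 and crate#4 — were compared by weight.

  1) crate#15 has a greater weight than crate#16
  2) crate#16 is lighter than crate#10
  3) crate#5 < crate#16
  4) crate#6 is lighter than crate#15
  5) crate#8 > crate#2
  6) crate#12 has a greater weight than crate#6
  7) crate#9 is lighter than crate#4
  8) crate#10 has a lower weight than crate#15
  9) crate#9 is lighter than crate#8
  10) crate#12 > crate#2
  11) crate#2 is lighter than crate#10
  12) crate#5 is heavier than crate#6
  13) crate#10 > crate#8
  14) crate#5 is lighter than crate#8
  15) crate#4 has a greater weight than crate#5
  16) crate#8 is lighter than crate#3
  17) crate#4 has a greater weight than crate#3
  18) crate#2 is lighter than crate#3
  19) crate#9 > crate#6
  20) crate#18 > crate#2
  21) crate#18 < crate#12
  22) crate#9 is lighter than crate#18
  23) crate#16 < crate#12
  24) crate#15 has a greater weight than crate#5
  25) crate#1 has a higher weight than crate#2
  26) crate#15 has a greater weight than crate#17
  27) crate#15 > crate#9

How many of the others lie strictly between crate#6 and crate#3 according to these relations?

3

Chaining upward from crate#6 reaches: crate#5, crate#9, crate#16, crate#18, crate#8, crate#12, crate#10, crate#15, crate#4.
Chaining downward from crate#3 reaches: crate#2, crate#5, crate#9, crate#8.
Strictly between crate#6 and crate#3 are those in both lists: crate#5, crate#9, crate#8 — 3 elements.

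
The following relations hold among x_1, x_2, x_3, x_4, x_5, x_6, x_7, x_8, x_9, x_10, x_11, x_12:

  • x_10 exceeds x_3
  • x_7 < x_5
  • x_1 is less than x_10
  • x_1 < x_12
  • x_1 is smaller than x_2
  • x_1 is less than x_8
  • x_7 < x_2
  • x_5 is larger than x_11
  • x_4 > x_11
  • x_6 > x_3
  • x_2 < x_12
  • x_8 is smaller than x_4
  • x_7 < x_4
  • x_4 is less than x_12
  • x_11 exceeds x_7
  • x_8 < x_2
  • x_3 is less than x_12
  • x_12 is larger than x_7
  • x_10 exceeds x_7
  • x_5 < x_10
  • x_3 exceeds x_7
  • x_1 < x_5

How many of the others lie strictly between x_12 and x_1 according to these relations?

Chaining upward from x_1 reaches: x_8, x_4, x_2, x_5, x_10.
Chaining downward from x_12 reaches: x_7, x_11, x_8, x_4, x_2, x_3.
Strictly between x_1 and x_12 are those in both lists: x_8, x_4, x_2 — 3 elements.

3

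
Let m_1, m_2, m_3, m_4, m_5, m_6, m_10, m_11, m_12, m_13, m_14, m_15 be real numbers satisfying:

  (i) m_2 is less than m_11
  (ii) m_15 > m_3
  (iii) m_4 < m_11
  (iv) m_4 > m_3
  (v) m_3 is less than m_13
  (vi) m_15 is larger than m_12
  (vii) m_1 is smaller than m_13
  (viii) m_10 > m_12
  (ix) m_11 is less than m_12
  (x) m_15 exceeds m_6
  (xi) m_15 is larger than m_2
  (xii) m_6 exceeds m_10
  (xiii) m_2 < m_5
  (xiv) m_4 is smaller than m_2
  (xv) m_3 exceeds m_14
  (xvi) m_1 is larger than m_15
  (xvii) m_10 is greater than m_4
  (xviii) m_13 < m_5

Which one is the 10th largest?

m_4

Piecing the relations together gives one ordering: m_14 < m_3 < m_4 < m_2 < m_11 < m_12 < m_10 < m_6 < m_15 < m_1 < m_13 < m_5.
The 10th largest is m_4.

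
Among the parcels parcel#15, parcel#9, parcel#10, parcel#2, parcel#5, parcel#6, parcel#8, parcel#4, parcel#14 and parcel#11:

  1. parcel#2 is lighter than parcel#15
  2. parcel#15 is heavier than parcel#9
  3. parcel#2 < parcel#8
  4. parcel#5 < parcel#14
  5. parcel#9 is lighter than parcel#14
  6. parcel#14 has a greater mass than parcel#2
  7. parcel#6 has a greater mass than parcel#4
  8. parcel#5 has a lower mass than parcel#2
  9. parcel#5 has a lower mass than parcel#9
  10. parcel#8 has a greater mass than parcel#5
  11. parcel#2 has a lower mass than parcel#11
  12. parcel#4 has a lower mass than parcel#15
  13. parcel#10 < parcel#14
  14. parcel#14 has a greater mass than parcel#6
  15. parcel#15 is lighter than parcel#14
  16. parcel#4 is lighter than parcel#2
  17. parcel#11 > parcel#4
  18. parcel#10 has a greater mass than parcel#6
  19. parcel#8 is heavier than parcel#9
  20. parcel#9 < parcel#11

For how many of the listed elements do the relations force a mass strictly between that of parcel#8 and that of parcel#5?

2

The relations place parcel#5 below parcel#8. An element lies strictly between them when it is forced above parcel#5 and also forced below parcel#8.
Above parcel#5: {parcel#9, parcel#2, parcel#15, parcel#14, parcel#11}. Below parcel#8: {parcel#4, parcel#9, parcel#2}.
Intersection: {parcel#9, parcel#2} — 2.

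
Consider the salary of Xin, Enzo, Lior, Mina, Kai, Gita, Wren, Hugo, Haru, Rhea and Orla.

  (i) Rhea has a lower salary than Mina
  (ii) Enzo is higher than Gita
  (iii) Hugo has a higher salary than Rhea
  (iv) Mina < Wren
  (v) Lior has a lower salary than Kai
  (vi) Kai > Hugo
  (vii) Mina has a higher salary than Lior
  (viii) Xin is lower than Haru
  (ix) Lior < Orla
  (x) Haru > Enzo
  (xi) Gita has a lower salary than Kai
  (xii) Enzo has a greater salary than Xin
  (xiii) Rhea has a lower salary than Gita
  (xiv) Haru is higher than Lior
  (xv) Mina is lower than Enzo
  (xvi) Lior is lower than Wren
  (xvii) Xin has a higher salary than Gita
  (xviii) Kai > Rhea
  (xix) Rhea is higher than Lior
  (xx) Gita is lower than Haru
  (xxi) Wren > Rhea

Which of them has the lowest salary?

Chaining upward from Lior: directly above it, Rhea, Kai, Mina, Orla, Wren, Haru; then Hugo, Gita, Enzo; then Xin.
That covers every other element, and nothing is given below Lior, so Lior is the lowest salary.

Lior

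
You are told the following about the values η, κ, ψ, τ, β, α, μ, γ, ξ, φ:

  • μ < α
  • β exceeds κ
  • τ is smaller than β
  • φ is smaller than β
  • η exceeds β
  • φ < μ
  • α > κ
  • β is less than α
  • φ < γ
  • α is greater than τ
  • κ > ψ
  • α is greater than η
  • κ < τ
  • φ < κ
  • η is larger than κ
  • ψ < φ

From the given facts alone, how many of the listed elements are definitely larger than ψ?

8

From ψ the given relations immediately reach φ, κ.
From those, γ, μ, τ, β, η, α — 8 in total.
Nothing else is reachable above ψ; 8 in all.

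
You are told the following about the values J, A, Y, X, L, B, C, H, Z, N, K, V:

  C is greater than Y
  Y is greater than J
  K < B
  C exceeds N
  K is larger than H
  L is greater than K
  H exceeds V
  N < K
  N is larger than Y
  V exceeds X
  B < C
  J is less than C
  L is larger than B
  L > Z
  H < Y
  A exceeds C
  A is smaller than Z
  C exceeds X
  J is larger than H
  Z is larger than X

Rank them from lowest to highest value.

X < V < H < J < Y < N < K < B < C < A < Z < L

Each adjacent pair is fixed by a given relation: X < V; V < H; H < J; J < Y; Y < N; N < K; K < B; B < C; C < A; A < Z; Z < L. Chaining them end to end gives the full order.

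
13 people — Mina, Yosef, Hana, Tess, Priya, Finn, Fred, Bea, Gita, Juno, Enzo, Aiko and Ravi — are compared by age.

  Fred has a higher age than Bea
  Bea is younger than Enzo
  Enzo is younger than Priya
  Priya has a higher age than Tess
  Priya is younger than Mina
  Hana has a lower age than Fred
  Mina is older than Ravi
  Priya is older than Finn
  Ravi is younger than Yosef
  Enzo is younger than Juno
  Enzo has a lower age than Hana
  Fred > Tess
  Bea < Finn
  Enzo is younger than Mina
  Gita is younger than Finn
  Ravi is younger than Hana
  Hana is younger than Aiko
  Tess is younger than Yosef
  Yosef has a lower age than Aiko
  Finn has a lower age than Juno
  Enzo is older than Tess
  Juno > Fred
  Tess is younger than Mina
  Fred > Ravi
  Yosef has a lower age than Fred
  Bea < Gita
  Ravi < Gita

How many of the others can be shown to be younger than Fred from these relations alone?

Directly below Fred: Bea, Ravi, Tess, Yosef, Hana.
One step further: Enzo (6 so far).
No other element is forced below Fred by the given relations, so the count is 6.

6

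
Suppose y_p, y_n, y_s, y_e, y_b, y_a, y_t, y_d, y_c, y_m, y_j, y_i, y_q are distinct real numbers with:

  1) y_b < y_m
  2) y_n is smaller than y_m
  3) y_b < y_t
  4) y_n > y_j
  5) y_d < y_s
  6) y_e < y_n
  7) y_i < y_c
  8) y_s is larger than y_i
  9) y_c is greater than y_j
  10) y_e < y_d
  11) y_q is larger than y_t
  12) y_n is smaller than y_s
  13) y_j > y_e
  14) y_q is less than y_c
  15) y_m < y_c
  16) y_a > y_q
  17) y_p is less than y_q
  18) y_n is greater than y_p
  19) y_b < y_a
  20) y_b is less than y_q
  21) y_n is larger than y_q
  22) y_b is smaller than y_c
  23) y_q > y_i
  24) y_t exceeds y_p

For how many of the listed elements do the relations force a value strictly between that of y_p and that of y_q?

The relations place y_p below y_q. An element lies strictly between them when it is forced above y_p and also forced below y_q.
Above y_p: {y_t, y_a, y_n, y_m, y_c, y_s}. Below y_q: {y_b, y_t, y_i}.
Intersection: {y_t} — 1.

1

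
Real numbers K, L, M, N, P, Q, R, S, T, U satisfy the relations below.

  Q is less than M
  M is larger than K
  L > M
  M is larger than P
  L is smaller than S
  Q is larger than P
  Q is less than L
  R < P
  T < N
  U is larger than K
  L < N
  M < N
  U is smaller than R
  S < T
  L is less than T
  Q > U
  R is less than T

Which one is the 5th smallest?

The consecutive relations fix a unique order: K < U < R < P < Q < M < L < S < T < N.
Counting 5 from the smallest end gives Q.

Q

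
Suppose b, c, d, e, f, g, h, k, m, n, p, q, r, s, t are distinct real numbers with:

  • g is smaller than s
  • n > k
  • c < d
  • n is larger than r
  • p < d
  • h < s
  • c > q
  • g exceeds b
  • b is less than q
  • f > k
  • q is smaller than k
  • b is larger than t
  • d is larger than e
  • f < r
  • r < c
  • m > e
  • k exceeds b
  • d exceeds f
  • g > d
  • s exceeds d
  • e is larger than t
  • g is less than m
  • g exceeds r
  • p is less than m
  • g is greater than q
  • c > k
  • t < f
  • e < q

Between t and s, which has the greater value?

t < e and e < q give t < q.
With q < k: t < e < q < k.
Then k < f extends the chain to f.
With f < r: t < e < q < k < f < r.
With r < c: t < e < q < k < f < r < c.
With c < d: t < e < q < k < f < r < c < d.
Then d < g extends the chain to g.
Then g < s extends the chain to s.
So t < s; s is the larger of the two.

s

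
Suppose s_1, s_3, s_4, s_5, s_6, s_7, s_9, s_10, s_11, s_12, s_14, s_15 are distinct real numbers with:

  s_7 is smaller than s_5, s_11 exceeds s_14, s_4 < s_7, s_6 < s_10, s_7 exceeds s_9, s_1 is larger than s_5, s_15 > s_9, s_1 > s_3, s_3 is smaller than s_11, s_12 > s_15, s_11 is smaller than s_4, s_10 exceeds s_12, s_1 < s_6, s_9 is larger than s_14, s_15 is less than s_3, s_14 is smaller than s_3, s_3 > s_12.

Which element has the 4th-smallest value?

Piecing the relations together gives one ordering: s_14 < s_9 < s_15 < s_12 < s_3 < s_11 < s_4 < s_7 < s_5 < s_1 < s_6 < s_10.
The 4th smallest is s_12.

s_12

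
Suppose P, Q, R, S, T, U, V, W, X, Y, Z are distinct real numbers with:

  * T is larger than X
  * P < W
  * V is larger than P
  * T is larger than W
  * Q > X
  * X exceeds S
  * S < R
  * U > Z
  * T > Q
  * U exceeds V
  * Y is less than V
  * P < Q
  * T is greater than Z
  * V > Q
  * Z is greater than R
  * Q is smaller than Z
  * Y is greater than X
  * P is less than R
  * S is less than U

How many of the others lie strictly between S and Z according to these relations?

3

The relations place S below Z. An element lies strictly between them when it is forced above S and also forced below Z.
Above S: {R, X, Q, Y, V, U, T}. Below Z: {P, R, X, Q}.
Intersection: {R, X, Q} — 3.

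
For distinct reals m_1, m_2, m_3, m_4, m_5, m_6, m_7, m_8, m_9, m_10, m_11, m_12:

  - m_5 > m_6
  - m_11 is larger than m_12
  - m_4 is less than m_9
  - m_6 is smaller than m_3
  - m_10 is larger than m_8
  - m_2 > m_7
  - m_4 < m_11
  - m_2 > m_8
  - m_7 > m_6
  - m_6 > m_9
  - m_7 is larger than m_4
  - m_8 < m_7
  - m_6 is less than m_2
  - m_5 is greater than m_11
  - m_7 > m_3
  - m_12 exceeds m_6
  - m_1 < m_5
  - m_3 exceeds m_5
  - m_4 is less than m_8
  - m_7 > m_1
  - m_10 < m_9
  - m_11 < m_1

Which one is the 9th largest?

m_9

Chaining the given pairs: m_4 < m_8 < m_10 < m_9 < m_6 < m_12 < m_11 < m_1 < m_5 < m_3 < m_7 < m_2.
Counting 9 from the largest end gives m_9.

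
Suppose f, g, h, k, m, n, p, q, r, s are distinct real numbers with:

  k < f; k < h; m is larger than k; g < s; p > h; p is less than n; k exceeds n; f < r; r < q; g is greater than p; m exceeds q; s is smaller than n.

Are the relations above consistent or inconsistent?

Chaining the given relations yields h < p < g < s < n < k, so h < k. But one relation states k < h. These cannot both hold.

inconsistent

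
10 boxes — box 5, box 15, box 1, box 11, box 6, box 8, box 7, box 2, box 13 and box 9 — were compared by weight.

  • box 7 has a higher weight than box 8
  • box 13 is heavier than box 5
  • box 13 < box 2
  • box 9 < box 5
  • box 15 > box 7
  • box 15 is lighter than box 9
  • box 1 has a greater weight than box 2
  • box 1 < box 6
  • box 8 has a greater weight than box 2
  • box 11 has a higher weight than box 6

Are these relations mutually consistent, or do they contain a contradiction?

We have box 2 < box 8 stated directly, yet also box 8 < box 7 < box 15 < box 9 < box 5 < box 13 < box 2 by chaining the others — so box 8 < box 2. Contradiction.

inconsistent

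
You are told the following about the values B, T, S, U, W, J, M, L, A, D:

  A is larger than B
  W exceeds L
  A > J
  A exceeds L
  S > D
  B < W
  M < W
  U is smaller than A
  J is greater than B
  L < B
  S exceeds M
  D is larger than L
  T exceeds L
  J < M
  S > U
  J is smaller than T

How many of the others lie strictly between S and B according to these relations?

Chaining upward from B reaches: J, T, M, A, W.
Chaining downward from S reaches: L, D, J, M, U.
Strictly between B and S are those in both lists: J, M — 2 elements.

2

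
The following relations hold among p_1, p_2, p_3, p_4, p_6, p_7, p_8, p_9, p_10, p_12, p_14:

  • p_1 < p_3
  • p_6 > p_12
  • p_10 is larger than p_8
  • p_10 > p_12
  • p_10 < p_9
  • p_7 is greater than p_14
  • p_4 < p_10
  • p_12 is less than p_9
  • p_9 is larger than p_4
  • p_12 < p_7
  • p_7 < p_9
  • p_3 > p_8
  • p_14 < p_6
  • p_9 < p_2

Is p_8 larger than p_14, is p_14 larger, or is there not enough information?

undetermined

Following every chain through p_8: above p_8 we get p_3, p_10, p_9, p_2.
p_14 is not reached, and no chain runs the other way from p_14 to p_8.
So the given relations leave the order of p_8 and p_14 undetermined.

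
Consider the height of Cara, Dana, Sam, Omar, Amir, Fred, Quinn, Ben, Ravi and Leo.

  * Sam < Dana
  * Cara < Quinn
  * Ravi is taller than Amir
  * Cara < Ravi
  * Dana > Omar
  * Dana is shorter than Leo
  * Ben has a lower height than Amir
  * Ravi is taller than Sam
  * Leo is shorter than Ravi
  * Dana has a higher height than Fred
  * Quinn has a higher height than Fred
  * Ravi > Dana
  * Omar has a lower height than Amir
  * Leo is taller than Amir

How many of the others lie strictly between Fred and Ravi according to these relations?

Chaining upward from Fred reaches: Dana, Quinn, Leo.
Chaining downward from Ravi reaches: Omar, Sam, Ben, Dana, Cara, Amir, Leo.
Strictly between Fred and Ravi are those in both lists: Dana, Leo — 2 elements.

2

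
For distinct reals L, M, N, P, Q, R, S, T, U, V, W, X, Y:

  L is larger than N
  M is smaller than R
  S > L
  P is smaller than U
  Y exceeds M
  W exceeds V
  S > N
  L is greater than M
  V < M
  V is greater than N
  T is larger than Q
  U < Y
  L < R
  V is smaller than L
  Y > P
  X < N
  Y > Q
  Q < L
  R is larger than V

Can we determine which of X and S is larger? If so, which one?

S

X < N < V < M < L < S, by transitivity through N, V, M, L.
So S is larger.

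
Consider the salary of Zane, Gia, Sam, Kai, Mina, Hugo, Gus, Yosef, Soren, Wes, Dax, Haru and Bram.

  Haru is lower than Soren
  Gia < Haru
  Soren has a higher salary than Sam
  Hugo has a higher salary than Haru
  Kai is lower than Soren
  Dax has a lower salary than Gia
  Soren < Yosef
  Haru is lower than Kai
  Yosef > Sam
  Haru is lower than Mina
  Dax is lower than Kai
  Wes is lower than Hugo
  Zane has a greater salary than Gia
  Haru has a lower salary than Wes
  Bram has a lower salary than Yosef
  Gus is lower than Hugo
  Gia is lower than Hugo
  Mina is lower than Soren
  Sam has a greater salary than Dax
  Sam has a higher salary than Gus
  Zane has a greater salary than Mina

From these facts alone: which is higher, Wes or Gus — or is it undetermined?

undetermined

Following every chain through Gus: above Gus we get Sam, Soren, Yosef, Hugo.
Wes is not reached, and no chain runs the other way from Wes to Gus.
So the given relations leave the order of Gus and Wes undetermined.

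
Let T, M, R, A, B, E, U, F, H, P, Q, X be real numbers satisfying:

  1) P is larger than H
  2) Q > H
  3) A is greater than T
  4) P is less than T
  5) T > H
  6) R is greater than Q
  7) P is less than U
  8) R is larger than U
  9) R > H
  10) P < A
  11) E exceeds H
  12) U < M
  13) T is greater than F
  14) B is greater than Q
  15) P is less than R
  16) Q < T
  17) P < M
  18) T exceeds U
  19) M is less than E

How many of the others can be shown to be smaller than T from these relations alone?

5

The elements the relations force below T are H, Q, P, U, F — no chain reaches any other.
That is 5.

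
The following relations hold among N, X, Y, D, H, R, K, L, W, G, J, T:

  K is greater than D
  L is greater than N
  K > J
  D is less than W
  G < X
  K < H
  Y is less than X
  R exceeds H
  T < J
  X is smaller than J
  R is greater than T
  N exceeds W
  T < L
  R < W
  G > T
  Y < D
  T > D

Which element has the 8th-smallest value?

Piecing the relations together gives one ordering: Y < D < T < G < X < J < K < H < R < W < N < L.
Counting 8 from the smallest end gives H.

H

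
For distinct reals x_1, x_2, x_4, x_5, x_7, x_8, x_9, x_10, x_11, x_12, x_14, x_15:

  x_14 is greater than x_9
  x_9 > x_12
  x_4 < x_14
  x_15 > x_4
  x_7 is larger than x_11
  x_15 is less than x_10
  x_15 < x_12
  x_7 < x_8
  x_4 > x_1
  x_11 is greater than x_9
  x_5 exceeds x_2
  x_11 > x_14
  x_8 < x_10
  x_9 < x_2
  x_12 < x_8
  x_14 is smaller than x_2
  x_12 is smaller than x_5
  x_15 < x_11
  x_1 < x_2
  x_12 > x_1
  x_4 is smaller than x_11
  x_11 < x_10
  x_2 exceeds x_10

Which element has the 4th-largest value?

x_8

Piecing the relations together gives one ordering: x_1 < x_4 < x_15 < x_12 < x_9 < x_14 < x_11 < x_7 < x_8 < x_10 < x_2 < x_5.
Counting 4 from the largest end gives x_8.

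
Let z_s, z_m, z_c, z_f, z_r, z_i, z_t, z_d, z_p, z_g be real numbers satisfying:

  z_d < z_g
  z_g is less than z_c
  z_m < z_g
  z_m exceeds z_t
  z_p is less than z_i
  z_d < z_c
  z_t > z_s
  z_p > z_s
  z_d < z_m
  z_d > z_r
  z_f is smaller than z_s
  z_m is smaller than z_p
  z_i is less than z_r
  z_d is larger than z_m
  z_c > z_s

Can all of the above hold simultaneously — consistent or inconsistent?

Chaining the given relations yields z_m < z_p < z_i < z_r < z_d, so z_m < z_d. But one relation states z_d < z_m. These cannot both hold.

inconsistent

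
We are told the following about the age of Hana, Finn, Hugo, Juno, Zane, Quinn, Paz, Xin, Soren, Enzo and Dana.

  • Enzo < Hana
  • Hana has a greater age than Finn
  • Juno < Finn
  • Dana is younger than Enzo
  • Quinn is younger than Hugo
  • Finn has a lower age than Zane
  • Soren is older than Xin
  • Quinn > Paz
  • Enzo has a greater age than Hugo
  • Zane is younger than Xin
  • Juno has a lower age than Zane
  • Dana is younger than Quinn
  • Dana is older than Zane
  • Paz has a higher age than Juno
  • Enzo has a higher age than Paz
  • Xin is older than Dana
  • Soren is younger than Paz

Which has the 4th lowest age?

Piecing the relations together gives one ordering: Juno < Finn < Zane < Dana < Xin < Soren < Paz < Quinn < Hugo < Enzo < Hana.
The 4th smallest is Dana.

Dana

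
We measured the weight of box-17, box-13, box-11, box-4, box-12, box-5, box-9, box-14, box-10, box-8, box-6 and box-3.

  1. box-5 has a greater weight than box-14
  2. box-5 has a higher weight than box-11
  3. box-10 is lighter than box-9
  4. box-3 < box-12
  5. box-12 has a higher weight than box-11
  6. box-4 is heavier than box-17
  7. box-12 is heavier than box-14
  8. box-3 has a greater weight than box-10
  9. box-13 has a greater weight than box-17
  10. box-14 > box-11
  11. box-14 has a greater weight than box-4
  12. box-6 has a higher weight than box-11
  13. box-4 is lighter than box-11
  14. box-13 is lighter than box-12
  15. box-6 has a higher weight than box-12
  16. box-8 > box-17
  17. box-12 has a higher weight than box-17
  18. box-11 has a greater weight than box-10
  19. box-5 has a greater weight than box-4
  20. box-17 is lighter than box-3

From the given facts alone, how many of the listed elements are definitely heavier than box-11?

4

Directly above box-11: box-14, box-12, box-6, box-5.
Nothing else is reachable above box-11; 4 in all.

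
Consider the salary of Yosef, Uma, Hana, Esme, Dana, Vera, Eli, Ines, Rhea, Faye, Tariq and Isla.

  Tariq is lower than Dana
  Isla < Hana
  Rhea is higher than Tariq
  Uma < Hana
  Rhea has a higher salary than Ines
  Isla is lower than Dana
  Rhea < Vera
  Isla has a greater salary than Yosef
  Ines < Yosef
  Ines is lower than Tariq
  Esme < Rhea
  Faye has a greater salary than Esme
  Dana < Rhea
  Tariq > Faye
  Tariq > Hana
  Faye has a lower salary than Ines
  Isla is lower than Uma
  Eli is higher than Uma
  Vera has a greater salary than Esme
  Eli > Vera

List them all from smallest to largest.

Esme < Faye < Ines < Yosef < Isla < Uma < Hana < Tariq < Dana < Rhea < Vera < Eli

The consecutive links are each given: Esme < Faye; Faye < Ines; Ines < Yosef; Yosef < Isla; Isla < Uma; Uma < Hana; Hana < Tariq; Tariq < Dana; Dana < Rhea; Rhea < Vera; Vera < Eli.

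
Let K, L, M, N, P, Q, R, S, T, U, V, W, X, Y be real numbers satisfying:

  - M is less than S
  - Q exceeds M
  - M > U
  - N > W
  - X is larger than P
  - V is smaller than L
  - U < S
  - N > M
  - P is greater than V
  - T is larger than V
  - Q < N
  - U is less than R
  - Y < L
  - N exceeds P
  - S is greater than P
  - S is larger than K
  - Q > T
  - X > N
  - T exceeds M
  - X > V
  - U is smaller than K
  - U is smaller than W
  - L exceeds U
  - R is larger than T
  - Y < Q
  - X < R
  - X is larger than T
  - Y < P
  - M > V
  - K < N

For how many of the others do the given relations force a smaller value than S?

Directly below S: U, K, M, P.
One step further: Y, V (6 so far).
Nothing else is reachable below S; 6 in all.

6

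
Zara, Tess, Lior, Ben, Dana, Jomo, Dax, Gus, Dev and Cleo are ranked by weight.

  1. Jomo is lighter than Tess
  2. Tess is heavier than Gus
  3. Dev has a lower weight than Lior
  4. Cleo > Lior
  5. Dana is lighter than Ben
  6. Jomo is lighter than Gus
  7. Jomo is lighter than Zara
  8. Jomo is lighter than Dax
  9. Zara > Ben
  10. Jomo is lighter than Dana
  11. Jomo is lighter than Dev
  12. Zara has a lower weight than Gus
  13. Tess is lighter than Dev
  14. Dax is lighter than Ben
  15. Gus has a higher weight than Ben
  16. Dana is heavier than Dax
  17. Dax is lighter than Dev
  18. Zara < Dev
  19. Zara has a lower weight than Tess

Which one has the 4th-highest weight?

Chaining the given pairs: Jomo < Dax < Dana < Ben < Zara < Gus < Tess < Dev < Lior < Cleo.
Counting 4 from the largest end gives Tess.

Tess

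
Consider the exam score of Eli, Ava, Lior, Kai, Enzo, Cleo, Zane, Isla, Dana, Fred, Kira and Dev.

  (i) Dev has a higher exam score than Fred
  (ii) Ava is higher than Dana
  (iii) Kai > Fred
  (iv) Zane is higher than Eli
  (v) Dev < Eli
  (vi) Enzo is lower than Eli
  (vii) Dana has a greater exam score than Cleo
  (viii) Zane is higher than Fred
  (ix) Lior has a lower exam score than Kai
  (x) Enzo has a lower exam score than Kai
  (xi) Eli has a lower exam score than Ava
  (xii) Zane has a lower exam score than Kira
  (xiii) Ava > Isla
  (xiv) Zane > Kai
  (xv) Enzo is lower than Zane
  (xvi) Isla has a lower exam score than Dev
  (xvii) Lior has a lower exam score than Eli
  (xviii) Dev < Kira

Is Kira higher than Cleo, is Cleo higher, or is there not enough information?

undetermined

Following every chain through Cleo: above Cleo we get Dana, Ava.
Kira is not reached, and no chain runs the other way from Kira to Cleo.
So the given relations leave the order of Cleo and Kira undetermined.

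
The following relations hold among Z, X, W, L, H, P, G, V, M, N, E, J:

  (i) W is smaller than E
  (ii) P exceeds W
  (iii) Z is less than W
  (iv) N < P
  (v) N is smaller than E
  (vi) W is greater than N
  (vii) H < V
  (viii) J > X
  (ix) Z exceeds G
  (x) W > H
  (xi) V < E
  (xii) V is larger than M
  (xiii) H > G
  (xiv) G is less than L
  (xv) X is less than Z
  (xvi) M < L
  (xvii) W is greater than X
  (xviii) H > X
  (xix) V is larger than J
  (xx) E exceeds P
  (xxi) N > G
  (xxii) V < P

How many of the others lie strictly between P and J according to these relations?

1

The relations place J below P. An element lies strictly between them when it is forced above J and also forced below P.
Above J: {V, E}. Below P: {X, G, N, Z, H, M, V, W}.
Intersection: {V} — 1.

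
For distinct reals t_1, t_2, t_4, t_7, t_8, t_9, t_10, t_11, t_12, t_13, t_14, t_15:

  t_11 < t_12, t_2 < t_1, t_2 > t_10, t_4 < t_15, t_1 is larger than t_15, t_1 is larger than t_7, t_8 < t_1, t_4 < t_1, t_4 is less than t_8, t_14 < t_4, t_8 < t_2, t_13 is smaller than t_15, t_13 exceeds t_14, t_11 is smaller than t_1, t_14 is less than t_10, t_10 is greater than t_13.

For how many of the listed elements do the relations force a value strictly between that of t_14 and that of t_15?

The relations place t_14 below t_15. An element lies strictly between them when it is forced above t_14 and also forced below t_15.
Above t_14: {t_13, t_10, t_4, t_8, t_2, t_1}. Below t_15: {t_13, t_4}.
Intersection: {t_13, t_4} — 2.

2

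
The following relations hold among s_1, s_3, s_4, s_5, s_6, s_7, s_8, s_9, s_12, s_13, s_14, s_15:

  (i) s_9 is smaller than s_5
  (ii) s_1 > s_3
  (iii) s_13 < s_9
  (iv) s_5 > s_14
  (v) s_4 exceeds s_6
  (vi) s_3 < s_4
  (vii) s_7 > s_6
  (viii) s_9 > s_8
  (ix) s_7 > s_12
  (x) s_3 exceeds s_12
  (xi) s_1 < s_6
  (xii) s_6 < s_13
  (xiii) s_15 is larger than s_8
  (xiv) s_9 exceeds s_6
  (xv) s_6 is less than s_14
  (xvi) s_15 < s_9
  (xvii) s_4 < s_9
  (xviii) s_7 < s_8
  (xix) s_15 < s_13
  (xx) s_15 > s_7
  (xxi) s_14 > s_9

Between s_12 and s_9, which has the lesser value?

s_12

Chaining the given relations: s_12 < s_3 < s_1 < s_6 < s_7 < s_15 < s_13 < s_9.
So s_12 < s_9; s_12 is the smaller of the two.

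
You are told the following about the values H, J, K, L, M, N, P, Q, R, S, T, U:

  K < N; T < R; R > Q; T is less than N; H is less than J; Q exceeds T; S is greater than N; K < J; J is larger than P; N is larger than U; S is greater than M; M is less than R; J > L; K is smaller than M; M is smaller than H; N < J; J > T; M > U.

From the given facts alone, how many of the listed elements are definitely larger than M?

4

From M the given relations immediately reach R, H, S.
From those, J — 4 in total.
Nothing else is reachable above M; 4 in all.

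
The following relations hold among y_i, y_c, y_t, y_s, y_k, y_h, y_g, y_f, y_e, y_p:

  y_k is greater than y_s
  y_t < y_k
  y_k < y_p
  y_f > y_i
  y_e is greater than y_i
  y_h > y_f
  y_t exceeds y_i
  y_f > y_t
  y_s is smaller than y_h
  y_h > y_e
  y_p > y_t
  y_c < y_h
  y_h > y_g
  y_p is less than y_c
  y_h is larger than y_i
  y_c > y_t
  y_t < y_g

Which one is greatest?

y_h

Chaining downward from y_h: directly below it, y_i, y_s, y_e, y_f, y_g, y_c; then y_t, y_p; then y_k.
That covers every other element, and nothing is given above y_h, so y_h is the greatest.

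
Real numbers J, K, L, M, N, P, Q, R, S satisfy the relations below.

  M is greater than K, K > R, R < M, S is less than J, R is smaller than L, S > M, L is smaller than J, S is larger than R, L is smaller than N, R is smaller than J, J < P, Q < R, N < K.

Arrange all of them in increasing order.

Q < R < L < N < K < M < S < J < P

Nothing is placed below Q, so it is least; from there Q < R; R < L; L < N; N < K; K < M; M < S; S < J; J < P, each given directly.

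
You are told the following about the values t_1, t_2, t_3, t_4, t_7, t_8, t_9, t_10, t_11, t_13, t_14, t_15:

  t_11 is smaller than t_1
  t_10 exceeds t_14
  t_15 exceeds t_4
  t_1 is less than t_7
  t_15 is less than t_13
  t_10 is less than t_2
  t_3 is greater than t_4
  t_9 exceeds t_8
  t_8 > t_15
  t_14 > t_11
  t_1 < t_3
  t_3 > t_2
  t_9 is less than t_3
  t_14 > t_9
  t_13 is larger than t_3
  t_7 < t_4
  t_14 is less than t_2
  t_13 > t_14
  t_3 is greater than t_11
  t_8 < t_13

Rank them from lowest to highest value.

Each adjacent pair is fixed by a given relation: t_11 < t_1; t_1 < t_7; t_7 < t_4; t_4 < t_15; t_15 < t_8; t_8 < t_9; t_9 < t_14; t_14 < t_10; t_10 < t_2; t_2 < t_3; t_3 < t_13. Chaining them end to end gives the full order.

t_11 < t_1 < t_7 < t_4 < t_15 < t_8 < t_9 < t_14 < t_10 < t_2 < t_3 < t_13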